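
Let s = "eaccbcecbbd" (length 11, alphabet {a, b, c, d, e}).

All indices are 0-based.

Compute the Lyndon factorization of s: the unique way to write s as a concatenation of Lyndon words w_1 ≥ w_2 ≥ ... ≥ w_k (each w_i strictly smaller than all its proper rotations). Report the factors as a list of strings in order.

emit factor 1: 'e' (i=0, period=1)
emit factor 2: 'accbcecbbd' (i=1, period=10)

["e", "accbcecbbd"]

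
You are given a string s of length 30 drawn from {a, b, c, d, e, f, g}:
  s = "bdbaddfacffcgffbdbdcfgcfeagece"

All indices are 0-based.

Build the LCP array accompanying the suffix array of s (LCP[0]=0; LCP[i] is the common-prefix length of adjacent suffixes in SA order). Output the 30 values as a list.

[0, 1, 1, 0, 1, 3, 2, 0, 1, 2, 2, 1, 0, 2, 1, 1, 1, 0, 1, 1, 0, 1, 1, 1, 1, 2, 1, 0, 1, 1]

rank→(start, suffix):
  0 → (7, 'acffcgffbdbdcfgcfeagece')
  1 → (3, 'addfacffcgffbdbdcfgcfeagece')
  2 → (25, 'agece')
  3 → (2, 'baddfacffcgffbdbdcfgcfeagece')
  4 → (0, 'bdbaddfacffcgffbdbdcfgcfeagece')
  5 → (15, 'bdbdcfgcfeagece')
  6 → (17, 'bdcfgcfeagece')
  7 → (28, 'ce')
  8 → (22, 'cfeagece')
  9 → (8, 'cffcgffbdbdcfgcfeagece')
  10 → (19, 'cfgcfeagece')
  11 → (11, 'cgffbdbdcfgcfeagece')
  12 → (1, 'dbaddfacffcgffbdbdcfgcfeagece')
  13 → (16, 'dbdcfgcfeagece')
  14 → (18, 'dcfgcfeagece')
  15 → (4, 'ddfacffcgffbdbdcfgcfeagece')
  16 → (5, 'dfacffcgffbdbdcfgcfeagece')
  17 → (29, 'e')
  18 → (24, 'eagece')
  19 → (27, 'ece')
  20 → (6, 'facffcgffbdbdcfgcfeagece')
  21 → (14, 'fbdbdcfgcfeagece')
  22 → (10, 'fcgffbdbdcfgcfeagece')
  23 → (23, 'feagece')
  24 → (13, 'ffbdbdcfgcfeagece')
  25 → (9, 'ffcgffbdbdcfgcfeagece')
  26 → (20, 'fgcfeagece')
  27 → (21, 'gcfeagece')
  28 → (26, 'gece')
  29 → (12, 'gffbdbdcfgcfeagece')

SA = [7, 3, 25, 2, 0, 15, 17, 28, 22, 8, 19, 11, 1, 16, 18, 4, 5, 29, 24, 27, 6, 14, 10, 23, 13, 9, 20, 21, 26, 12]
i: (SA[i-1],SA[i]) lcp shared
  1: (7,3) 1 'a'
  2: (3,25) 1 'a'
  3: (25,2) 0 ''
  4: (2,0) 1 'b'
  5: (0,15) 3 'bdb'
  6: (15,17) 2 'bd'
  7: (17,28) 0 ''
  8: (28,22) 1 'c'
  9: (22,8) 2 'cf'
  10: (8,19) 2 'cf'
  11: (19,11) 1 'c'
  12: (11,1) 0 ''
  13: (1,16) 2 'db'
  14: (16,18) 1 'd'
  15: (18,4) 1 'd'
  16: (4,5) 1 'd'
  17: (5,29) 0 ''
  18: (29,24) 1 'e'
  19: (24,27) 1 'e'
  20: (27,6) 0 ''
  21: (6,14) 1 'f'
  22: (14,10) 1 'f'
  23: (10,23) 1 'f'
  24: (23,13) 1 'f'
  25: (13,9) 2 'ff'
  26: (9,20) 1 'f'
  27: (20,21) 0 ''
  28: (21,26) 1 'g'
  29: (26,12) 1 'g'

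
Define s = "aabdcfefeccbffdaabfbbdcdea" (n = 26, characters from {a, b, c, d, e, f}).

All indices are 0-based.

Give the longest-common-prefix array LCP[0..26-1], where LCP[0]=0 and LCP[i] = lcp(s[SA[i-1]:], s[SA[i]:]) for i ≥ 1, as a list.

rank→(start, suffix):
  0 → (25, 'a')
  1 → (0, 'aabdcfefeccbffdaabfbbdcdea')
  2 → (15, 'aabfbbdcdea')
  3 → (1, 'abdcfefeccbffdaabfbbdcdea')
  4 → (16, 'abfbbdcdea')
  5 → (19, 'bbdcdea')
  6 → (20, 'bdcdea')
  7 → (2, 'bdcfefeccbffdaabfbbdcdea')
  8 → (17, 'bfbbdcdea')
  9 → (11, 'bffdaabfbbdcdea')
  10 → (10, 'cbffdaabfbbdcdea')
  11 → (9, 'ccbffdaabfbbdcdea')
  12 → (22, 'cdea')
  13 → (4, 'cfefeccbffdaabfbbdcdea')
  14 → (14, 'daabfbbdcdea')
  15 → (21, 'dcdea')
  16 → (3, 'dcfefeccbffdaabfbbdcdea')
  17 → (23, 'dea')
  18 → (24, 'ea')
  19 → (8, 'eccbffdaabfbbdcdea')
  20 → (6, 'efeccbffdaabfbbdcdea')
  21 → (18, 'fbbdcdea')
  22 → (13, 'fdaabfbbdcdea')
  23 → (7, 'feccbffdaabfbbdcdea')
  24 → (5, 'fefeccbffdaabfbbdcdea')
  25 → (12, 'ffdaabfbbdcdea')

SA = [25, 0, 15, 1, 16, 19, 20, 2, 17, 11, 10, 9, 22, 4, 14, 21, 3, 23, 24, 8, 6, 18, 13, 7, 5, 12]
[i] adj suffixes → lcp
  [1] 25/0 → 1 ('a')
  [2] 0/15 → 3 ('aab')
  [3] 15/1 → 1 ('a')
  [4] 1/16 → 2 ('ab')
  [5] 16/19 → 0 ('')
  [6] 19/20 → 1 ('b')
  [7] 20/2 → 3 ('bdc')
  [8] 2/17 → 1 ('b')
  [9] 17/11 → 2 ('bf')
  [10] 11/10 → 0 ('')
  [11] 10/9 → 1 ('c')
  [12] 9/22 → 1 ('c')
  [13] 22/4 → 1 ('c')
  [14] 4/14 → 0 ('')
  [15] 14/21 → 1 ('d')
  [16] 21/3 → 2 ('dc')
  [17] 3/23 → 1 ('d')
  [18] 23/24 → 0 ('')
  [19] 24/8 → 1 ('e')
  [20] 8/6 → 1 ('e')
  [21] 6/18 → 0 ('')
  [22] 18/13 → 1 ('f')
  [23] 13/7 → 1 ('f')
  [24] 7/5 → 2 ('fe')
  [25] 5/12 → 1 ('f')

[0, 1, 3, 1, 2, 0, 1, 3, 1, 2, 0, 1, 1, 1, 0, 1, 2, 1, 0, 1, 1, 0, 1, 1, 2, 1]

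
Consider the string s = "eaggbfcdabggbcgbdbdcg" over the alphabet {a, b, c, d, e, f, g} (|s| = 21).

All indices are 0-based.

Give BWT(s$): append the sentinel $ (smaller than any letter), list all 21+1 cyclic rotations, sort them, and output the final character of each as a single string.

rank  rotation                last
    0  $eaggbfcdabggbcgbdbdcg  g
    1  abggbcgbdbdcg$eaggbfcd  d
    2  aggbfcdabggbcgbdbdcg$e  e
    3  bcgbdbdcg$eaggbfcdabgg  g
    4  bdbdcg$eaggbfcdabggbcg  g
    5  bdcg$eaggbfcdabggbcgbd  d
    6  bfcdabggbcgbdbdcg$eagg  g
    7  bggbcgbdbdcg$eaggbfcda  a
    8  cdabggbcgbdbdcg$eaggbf  f
    9  cg$eaggbfcdabggbcgbdbd  d
   10  cgbdbdcg$eaggbfcdabggb  b
   11  dabggbcgbdbdcg$eaggbfc  c
   12  dbdcg$eaggbfcdabggbcgb  b
   13  dcg$eaggbfcdabggbcgbdb  b
   14  eaggbfcdabggbcgbdbdcg$  $
   15  fcdabggbcgbdbdcg$eaggb  b
   16  g$eaggbfcdabggbcgbdbdc  c
   17  gbcgbdbdcg$eaggbfcdabg  g
   18  gbdbdcg$eaggbfcdabggbc  c
   19  gbfcdabggbcgbdbdcg$eag  g
   20  ggbcgbdbdcg$eaggbfcdab  b
   21  ggbfcdabggbcgbdbdcg$ea  a

gdeggdgafdbcbb$bcgcgba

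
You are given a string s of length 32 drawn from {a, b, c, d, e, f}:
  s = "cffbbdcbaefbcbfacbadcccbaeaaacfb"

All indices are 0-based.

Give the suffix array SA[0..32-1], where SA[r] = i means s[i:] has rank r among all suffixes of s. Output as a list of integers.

rank→(start, suffix):
  0 → (26, 'aaacfb')
  1 → (27, 'aacfb')
  2 → (15, 'acbadcccbaeaaacfb')
  3 → (28, 'acfb')
  4 → (18, 'adcccbaeaaacfb')
  5 → (24, 'aeaaacfb')
  6 → (8, 'aefbcbfacbadcccbaeaaacfb')
  7 → (31, 'b')
  8 → (17, 'badcccbaeaaacfb')
  9 → (23, 'baeaaacfb')
  10 → (7, 'baefbcbfacbadcccbaeaaacfb')
  11 → (3, 'bbdcbaefbcbfacbadcccbaeaaacfb')
  12 → (11, 'bcbfacbadcccbaeaaacfb')
  13 → (4, 'bdcbaefbcbfacbadcccbaeaaacfb')
  14 → (13, 'bfacbadcccbaeaaacfb')
  15 → (16, 'cbadcccbaeaaacfb')
  16 → (22, 'cbaeaaacfb')
  17 → (6, 'cbaefbcbfacbadcccbaeaaacfb')
  18 → (12, 'cbfacbadcccbaeaaacfb')
  19 → (21, 'ccbaeaaacfb')
  20 → (20, 'cccbaeaaacfb')
  21 → (29, 'cfb')
  22 → (0, 'cffbbdcbaefbcbfacbadcccbaeaaacfb')
  23 → (5, 'dcbaefbcbfacbadcccbaeaaacfb')
  24 → (19, 'dcccbaeaaacfb')
  25 → (25, 'eaaacfb')
  26 → (9, 'efbcbfacbadcccbaeaaacfb')
  27 → (14, 'facbadcccbaeaaacfb')
  28 → (30, 'fb')
  29 → (2, 'fbbdcbaefbcbfacbadcccbaeaaacfb')
  30 → (10, 'fbcbfacbadcccbaeaaacfb')
  31 → (1, 'ffbbdcbaefbcbfacbadcccbaeaaacfb')

[26, 27, 15, 28, 18, 24, 8, 31, 17, 23, 7, 3, 11, 4, 13, 16, 22, 6, 12, 21, 20, 29, 0, 5, 19, 25, 9, 14, 30, 2, 10, 1]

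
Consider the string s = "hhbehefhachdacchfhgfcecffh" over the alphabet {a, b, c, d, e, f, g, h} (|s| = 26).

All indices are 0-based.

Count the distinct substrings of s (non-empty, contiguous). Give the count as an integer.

329

rank→(start, suffix):
  0 → (12, 'acchfhgfcecffh')
  1 → (8, 'achdacchfhgfcecffh')
  2 → (2, 'behefhachdacchfhgfcecffh')
  3 → (13, 'cchfhgfcecffh')
  4 → (20, 'cecffh')
  5 → (22, 'cffh')
  6 → (9, 'chdacchfhgfcecffh')
  7 → (14, 'chfhgfcecffh')
  8 → (11, 'dacchfhgfcecffh')
  9 → (21, 'ecffh')
  10 → (5, 'efhachdacchfhgfcecffh')
  11 → (3, 'ehefhachdacchfhgfcecffh')
  12 → (19, 'fcecffh')
  13 → (23, 'ffh')
  14 → (24, 'fh')
  15 → (6, 'fhachdacchfhgfcecffh')
  16 → (16, 'fhgfcecffh')
  17 → (18, 'gfcecffh')
  18 → (25, 'h')
  19 → (7, 'hachdacchfhgfcecffh')
  20 → (1, 'hbehefhachdacchfhgfcecffh')
  21 → (10, 'hdacchfhgfcecffh')
  22 → (4, 'hefhachdacchfhgfcecffh')
  23 → (15, 'hfhgfcecffh')
  24 → (17, 'hgfcecffh')
  25 → (0, 'hhbehefhachdacchfhgfcecffh')

SA = [12, 8, 2, 13, 20, 22, 9, 14, 11, 21, 5, 3, 19, 23, 24, 6, 16, 18, 25, 7, 1, 10, 4, 15, 17, 0]
i: (SA[i-1],SA[i]) lcp shared
  1: (12,8) 2 'ac'
  2: (8,2) 0 ''
  3: (2,13) 0 ''
  4: (13,20) 1 'c'
  5: (20,22) 1 'c'
  6: (22,9) 1 'c'
  7: (9,14) 2 'ch'
  8: (14,11) 0 ''
  9: (11,21) 0 ''
  10: (21,5) 1 'e'
  11: (5,3) 1 'e'
  12: (3,19) 0 ''
  13: (19,23) 1 'f'
  14: (23,24) 1 'f'
  15: (24,6) 2 'fh'
  16: (6,16) 2 'fh'
  17: (16,18) 0 ''
  18: (18,25) 0 ''
  19: (25,7) 1 'h'
  20: (7,1) 1 'h'
  21: (1,10) 1 'h'
  22: (10,4) 1 'h'
  23: (4,15) 1 'h'
  24: (15,17) 1 'h'
  25: (17,0) 1 'h'

n(n+1)/2 = 26·27/2 = 351
Σ LCP = 0 + 2 + 0 + 0 + 1 + 1 + 1 + 2 + 0 + 0 + 1 + 1 + 0 + 1 + 1 + 2 + 2 + 0 + 0 + 1 + 1 + 1 + 1 + 1 + 1 + 1 = 22
distinct = 351 − 22 = 329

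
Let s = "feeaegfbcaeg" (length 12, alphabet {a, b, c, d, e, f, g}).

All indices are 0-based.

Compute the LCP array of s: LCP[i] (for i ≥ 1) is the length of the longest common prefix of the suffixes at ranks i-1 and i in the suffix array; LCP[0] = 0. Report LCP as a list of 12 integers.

[0, 3, 0, 0, 0, 1, 1, 2, 0, 1, 0, 1]

rank | idx | suffix
   0 |   9 | aeg
   1 |   3 | aegfbcaeg
   2 |   7 | bcaeg
   3 |   8 | caeg
   4 |   2 | eaegfbcaeg
   5 |   1 | eeaegfbcaeg
   6 |  10 | eg
   7 |   4 | egfbcaeg
   8 |   6 | fbcaeg
   9 |   0 | feeaegfbcaeg
  10 |  11 | g
  11 |   5 | gfbcaeg

SA = [9, 3, 7, 8, 2, 1, 10, 4, 6, 0, 11, 5]
rank  pair      lcp
   1  s[9:],s[3:]  3  'aeg'
   2  s[3:],s[7:]  0  ''
   3  s[7:],s[8:]  0  ''
   4  s[8:],s[2:]  0  ''
   5  s[2:],s[1:]  1  'e'
   6  s[1:],s[10:]  1  'e'
   7  s[10:],s[4:]  2  'eg'
   8  s[4:],s[6:]  0  ''
   9  s[6:],s[0:]  1  'f'
  10  s[0:],s[11:]  0  ''
  11  s[11:],s[5:]  1  'g'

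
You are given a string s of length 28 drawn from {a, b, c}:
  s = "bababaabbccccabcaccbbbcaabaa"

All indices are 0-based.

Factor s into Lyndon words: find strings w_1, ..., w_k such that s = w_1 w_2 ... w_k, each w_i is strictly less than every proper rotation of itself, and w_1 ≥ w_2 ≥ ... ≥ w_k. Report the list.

["b", "ab", "ab", "aabbccccabcaccbbbc", "aab", "a", "a"]

emit factor 1: 'b' (i=0, period=1)
emit factor 2: 'ab' (i=1, period=2)
emit factor 3: 'ab' (i=3, period=2)
emit factor 4: 'aabbccccabcaccbbbc' (i=5, period=18)
emit factor 5: 'aab' (i=23, period=3)
emit factor 6: 'a' (i=26, period=1)
emit factor 7: 'a' (i=27, period=1)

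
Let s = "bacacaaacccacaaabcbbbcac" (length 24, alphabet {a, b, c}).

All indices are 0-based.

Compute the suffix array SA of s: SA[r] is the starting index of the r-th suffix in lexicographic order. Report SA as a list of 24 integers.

[13, 5, 14, 6, 15, 22, 11, 3, 1, 7, 0, 18, 19, 20, 16, 23, 12, 4, 21, 10, 2, 17, 9, 8]

rank | idx | suffix
   0 |  13 | aaabcbbbcac
   1 |   5 | aaacccacaaabcbbbcac
   2 |  14 | aabcbbbcac
   3 |   6 | aacccacaaabcbbbcac
   4 |  15 | abcbbbcac
   5 |  22 | ac
   6 |  11 | acaaabcbbbcac
   7 |   3 | acaaacccacaaabcbbbcac
   8 |   1 | acacaaacccacaaabcbbbcac
   9 |   7 | acccacaaabcbbbcac
  10 |   0 | bacacaaacccacaaabcbbbcac
  11 |  18 | bbbcac
  12 |  19 | bbcac
  13 |  20 | bcac
  14 |  16 | bcbbbcac
  15 |  23 | c
  16 |  12 | caaabcbbbcac
  17 |   4 | caaacccacaaabcbbbcac
  18 |  21 | cac
  19 |  10 | cacaaabcbbbcac
  20 |   2 | cacaaacccacaaabcbbbcac
  21 |  17 | cbbbcac
  22 |   9 | ccacaaabcbbbcac
  23 |   8 | cccacaaabcbbbcac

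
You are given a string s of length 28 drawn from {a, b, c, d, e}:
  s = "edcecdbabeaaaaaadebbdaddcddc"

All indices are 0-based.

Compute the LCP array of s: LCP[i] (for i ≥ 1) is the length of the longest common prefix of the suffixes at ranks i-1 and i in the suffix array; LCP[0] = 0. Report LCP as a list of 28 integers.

[0, 5, 4, 3, 2, 1, 1, 2, 0, 1, 1, 1, 0, 1, 2, 1, 0, 1, 1, 2, 2, 1, 3, 1, 0, 1, 1, 1]

rank→(start, suffix):
  0 → (10, 'aaaaaadebbdaddcddc')
  1 → (11, 'aaaaadebbdaddcddc')
  2 → (12, 'aaaadebbdaddcddc')
  3 → (13, 'aaadebbdaddcddc')
  4 → (14, 'aadebbdaddcddc')
  5 → (7, 'abeaaaaaadebbdaddcddc')
  6 → (21, 'addcddc')
  7 → (15, 'adebbdaddcddc')
  8 → (6, 'babeaaaaaadebbdaddcddc')
  9 → (18, 'bbdaddcddc')
  10 → (19, 'bdaddcddc')
  11 → (8, 'beaaaaaadebbdaddcddc')
  12 → (27, 'c')
  13 → (4, 'cdbabeaaaaaadebbdaddcddc')
  14 → (24, 'cddc')
  15 → (2, 'cecdbabeaaaaaadebbdaddcddc')
  16 → (20, 'daddcddc')
  17 → (5, 'dbabeaaaaaadebbdaddcddc')
  18 → (26, 'dc')
  19 → (23, 'dcddc')
  20 → (1, 'dcecdbabeaaaaaadebbdaddcddc')
  21 → (25, 'ddc')
  22 → (22, 'ddcddc')
  23 → (16, 'debbdaddcddc')
  24 → (9, 'eaaaaaadebbdaddcddc')
  25 → (17, 'ebbdaddcddc')
  26 → (3, 'ecdbabeaaaaaadebbdaddcddc')
  27 → (0, 'edcecdbabeaaaaaadebbdaddcddc')

SA = [10, 11, 12, 13, 14, 7, 21, 15, 6, 18, 19, 8, 27, 4, 24, 2, 20, 5, 26, 23, 1, 25, 22, 16, 9, 17, 3, 0]
i: (SA[i-1],SA[i]) lcp shared
  1: (10,11) 5 'aaaaa'
  2: (11,12) 4 'aaaa'
  3: (12,13) 3 'aaa'
  4: (13,14) 2 'aa'
  5: (14,7) 1 'a'
  6: (7,21) 1 'a'
  7: (21,15) 2 'ad'
  8: (15,6) 0 ''
  9: (6,18) 1 'b'
  10: (18,19) 1 'b'
  11: (19,8) 1 'b'
  12: (8,27) 0 ''
  13: (27,4) 1 'c'
  14: (4,24) 2 'cd'
  15: (24,2) 1 'c'
  16: (2,20) 0 ''
  17: (20,5) 1 'd'
  18: (5,26) 1 'd'
  19: (26,23) 2 'dc'
  20: (23,1) 2 'dc'
  21: (1,25) 1 'd'
  22: (25,22) 3 'ddc'
  23: (22,16) 1 'd'
  24: (16,9) 0 ''
  25: (9,17) 1 'e'
  26: (17,3) 1 'e'
  27: (3,0) 1 'e'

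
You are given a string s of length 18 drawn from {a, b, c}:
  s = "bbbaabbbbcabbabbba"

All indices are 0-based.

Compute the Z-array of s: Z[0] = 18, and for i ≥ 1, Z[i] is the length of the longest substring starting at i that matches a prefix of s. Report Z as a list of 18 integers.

Z[0]=18
i=1: i≥r, start 0; Z[1]=2 grow→box=[1,3)
i=2: min(r-i=1, Z[1]=2)=1; Z[2]=1
i=3: i≥r, start 0; Z[3]=0
i=4: i≥r, start 0; Z[4]=0
i=5: i≥r, start 0; Z[5]=3 grow→box=[5,8)
i=6: min(r-i=2, Z[1]=2)=2; Z[6]=3 grow→box=[6,9)
i=7: min(r-i=2, Z[1]=2)=2; Z[7]=2
i=8: min(r-i=1, Z[2]=1)=1; Z[8]=1
i=9: i≥r, start 0; Z[9]=0
i=10: i≥r, start 0; Z[10]=0
i=11: i≥r, start 0; Z[11]=2 grow→box=[11,13)
i=12: min(r-i=1, Z[1]=2)=1; Z[12]=1
i=13: i≥r, start 0; Z[13]=0
i=14: i≥r, start 0; Z[14]=4 grow→box=[14,18)
i=15: min(r-i=3, Z[1]=2)=2; Z[15]=2
i=16: min(r-i=2, Z[2]=1)=1; Z[16]=1
i=17: min(r-i=1, Z[3]=0)=0; Z[17]=0

[18, 2, 1, 0, 0, 3, 3, 2, 1, 0, 0, 2, 1, 0, 4, 2, 1, 0]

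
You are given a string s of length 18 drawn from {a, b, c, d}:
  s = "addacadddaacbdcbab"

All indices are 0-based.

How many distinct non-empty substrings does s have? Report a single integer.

rank→(start, suffix):
  0 → (9, 'aacbdcbab')
  1 → (16, 'ab')
  2 → (3, 'acadddaacbdcbab')
  3 → (10, 'acbdcbab')
  4 → (0, 'addacadddaacbdcbab')
  5 → (5, 'adddaacbdcbab')
  6 → (17, 'b')
  7 → (15, 'bab')
  8 → (12, 'bdcbab')
  9 → (4, 'cadddaacbdcbab')
  10 → (14, 'cbab')
  11 → (11, 'cbdcbab')
  12 → (8, 'daacbdcbab')
  13 → (2, 'dacadddaacbdcbab')
  14 → (13, 'dcbab')
  15 → (7, 'ddaacbdcbab')
  16 → (1, 'ddacadddaacbdcbab')
  17 → (6, 'dddaacbdcbab')

SA = [9, 16, 3, 10, 0, 5, 17, 15, 12, 4, 14, 11, 8, 2, 13, 7, 1, 6]
rank  pair      lcp
   1  s[9:],s[16:]  1  'a'
   2  s[16:],s[3:]  1  'a'
   3  s[3:],s[10:]  2  'ac'
   4  s[10:],s[0:]  1  'a'
   5  s[0:],s[5:]  3  'add'
   6  s[5:],s[17:]  0  ''
   7  s[17:],s[15:]  1  'b'
   8  s[15:],s[12:]  1  'b'
   9  s[12:],s[4:]  0  ''
  10  s[4:],s[14:]  1  'c'
  11  s[14:],s[11:]  2  'cb'
  12  s[11:],s[8:]  0  ''
  13  s[8:],s[2:]  2  'da'
  14  s[2:],s[13:]  1  'd'
  15  s[13:],s[7:]  1  'd'
  16  s[7:],s[1:]  3  'dda'
  17  s[1:],s[6:]  2  'dd'

n(n+1)/2 = 18·19/2 = 171
Σ LCP = 0 + 1 + 1 + 2 + 1 + 3 + 0 + 1 + 1 + 0 + 1 + 2 + 0 + 2 + 1 + 1 + 3 + 2 = 22
distinct = 171 − 22 = 149

149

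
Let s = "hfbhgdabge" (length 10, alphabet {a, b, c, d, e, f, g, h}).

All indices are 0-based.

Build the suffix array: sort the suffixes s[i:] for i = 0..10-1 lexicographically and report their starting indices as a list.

sorted suffixes:
  #0 SA[0]=6  'abge'
  #1 SA[1]=7  'bge'
  #2 SA[2]=2  'bhgdabge'
  #3 SA[3]=5  'dabge'
  #4 SA[4]=9  'e'
  #5 SA[5]=1  'fbhgdabge'
  #6 SA[6]=4  'gdabge'
  #7 SA[7]=8  'ge'
  #8 SA[8]=0  'hfbhgdabge'
  #9 SA[9]=3  'hgdabge'

[6, 7, 2, 5, 9, 1, 4, 8, 0, 3]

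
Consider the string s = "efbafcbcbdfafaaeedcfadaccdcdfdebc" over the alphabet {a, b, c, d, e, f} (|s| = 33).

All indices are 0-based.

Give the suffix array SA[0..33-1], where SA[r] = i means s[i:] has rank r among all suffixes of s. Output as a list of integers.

sorted suffixes:
  #0 SA[0]=13  'aaeedcfadaccdcdfdebc'
  #1 SA[1]=22  'accdcdfdebc'
  #2 SA[2]=20  'adaccdcdfdebc'
  #3 SA[3]=14  'aeedcfadaccdcdfdebc'
  #4 SA[4]=11  'afaaeedcfadaccdcdfdebc'
  #5 SA[5]=3  'afcbcbdfafaaeedcfadaccdcdfdebc'
  #6 SA[6]=2  'bafcbcbdfafaaeedcfadaccdcdfdebc'
  #7 SA[7]=31  'bc'
  #8 SA[8]=6  'bcbdfafaaeedcfadaccdcdfdebc'
  #9 SA[9]=8  'bdfafaaeedcfadaccdcdfdebc'
  #10 SA[10]=32  'c'
  #11 SA[11]=5  'cbcbdfafaaeedcfadaccdcdfdebc'
  #12 SA[12]=7  'cbdfafaaeedcfadaccdcdfdebc'
  #13 SA[13]=23  'ccdcdfdebc'
  #14 SA[14]=24  'cdcdfdebc'
  #15 SA[15]=26  'cdfdebc'
  #16 SA[16]=18  'cfadaccdcdfdebc'
  #17 SA[17]=21  'daccdcdfdebc'
  #18 SA[18]=25  'dcdfdebc'
  #19 SA[19]=17  'dcfadaccdcdfdebc'
  #20 SA[20]=29  'debc'
  #21 SA[21]=9  'dfafaaeedcfadaccdcdfdebc'
  #22 SA[22]=27  'dfdebc'
  #23 SA[23]=30  'ebc'
  #24 SA[24]=16  'edcfadaccdcdfdebc'
  #25 SA[25]=15  'eedcfadaccdcdfdebc'
  #26 SA[26]=0  'efbafcbcbdfafaaeedcfadaccdcdfdebc'
  #27 SA[27]=12  'faaeedcfadaccdcdfdebc'
  #28 SA[28]=19  'fadaccdcdfdebc'
  #29 SA[29]=10  'fafaaeedcfadaccdcdfdebc'
  #30 SA[30]=1  'fbafcbcbdfafaaeedcfadaccdcdfdebc'
  #31 SA[31]=4  'fcbcbdfafaaeedcfadaccdcdfdebc'
  #32 SA[32]=28  'fdebc'

[13, 22, 20, 14, 11, 3, 2, 31, 6, 8, 32, 5, 7, 23, 24, 26, 18, 21, 25, 17, 29, 9, 27, 30, 16, 15, 0, 12, 19, 10, 1, 4, 28]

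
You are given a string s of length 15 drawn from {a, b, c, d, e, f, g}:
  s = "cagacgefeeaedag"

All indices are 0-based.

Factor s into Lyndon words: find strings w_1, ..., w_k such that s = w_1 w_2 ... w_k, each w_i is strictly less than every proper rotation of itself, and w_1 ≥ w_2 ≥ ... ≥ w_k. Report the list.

emit factor 1: 'c' (i=0, period=1)
emit factor 2: 'ag' (i=1, period=2)
emit factor 3: 'acgefeeaedag' (i=3, period=12)

["c", "ag", "acgefeeaedag"]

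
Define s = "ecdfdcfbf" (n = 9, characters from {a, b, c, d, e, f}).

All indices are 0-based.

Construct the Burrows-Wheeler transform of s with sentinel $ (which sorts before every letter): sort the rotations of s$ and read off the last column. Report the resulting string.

ffedfc$bcd

rank  rotation    last
    0  $ecdfdcfbf  f
    1  bf$ecdfdcf  f
    2  cdfdcfbf$e  e
    3  cfbf$ecdfd  d
    4  dcfbf$ecdf  f
    5  dfdcfbf$ec  c
    6  ecdfdcfbf$  $
    7  f$ecdfdcfb  b
    8  fbf$ecdfdc  c
    9  fdcfbf$ecd  d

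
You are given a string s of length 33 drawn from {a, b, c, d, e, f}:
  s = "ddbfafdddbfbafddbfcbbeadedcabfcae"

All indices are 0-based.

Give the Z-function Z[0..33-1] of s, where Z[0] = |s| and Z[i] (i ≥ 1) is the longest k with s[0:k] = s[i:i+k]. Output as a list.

[33, 1, 0, 0, 0, 0, 2, 4, 1, 0, 0, 0, 0, 0, 4, 1, 0, 0, 0, 0, 0, 0, 0, 1, 0, 1, 0, 0, 0, 0, 0, 0, 0]

Z[0]=33
i=1: outside box; Z[1]=1 grow→box=[1,2)
i=2: outside box; Z[2]=0
i=3: outside box; Z[3]=0
i=4: outside box; Z[4]=0
i=5: outside box; Z[5]=0
i=6: outside box; Z[6]=2 grow→box=[6,8)
i=7: min(r-i=1, Z[1]=1)=1; Z[7]=4 grow→box=[7,11)
i=8: min(r-i=3, Z[1]=1)=1; Z[8]=1
i=9: min(r-i=2, Z[2]=0)=0; Z[9]=0
i=10: min(r-i=1, Z[3]=0)=0; Z[10]=0
i=11: outside box; Z[11]=0
i=12: outside box; Z[12]=0
i=13: outside box; Z[13]=0
i=14: outside box; Z[14]=4 grow→box=[14,18)
i=15: min(r-i=3, Z[1]=1)=1; Z[15]=1
i=16: min(r-i=2, Z[2]=0)=0; Z[16]=0
i=17: min(r-i=1, Z[3]=0)=0; Z[17]=0
i=18: outside box; Z[18]=0
i=19: outside box; Z[19]=0
i=20: outside box; Z[20]=0
i=21: outside box; Z[21]=0
i=22: outside box; Z[22]=0
i=23: outside box; Z[23]=1 grow→box=[23,24)
i=24: outside box; Z[24]=0
i=25: outside box; Z[25]=1 grow→box=[25,26)
i=26: outside box; Z[26]=0
i=27: outside box; Z[27]=0
i=28: outside box; Z[28]=0
i=29: outside box; Z[29]=0
i=30: outside box; Z[30]=0
i=31: outside box; Z[31]=0
i=32: outside box; Z[32]=0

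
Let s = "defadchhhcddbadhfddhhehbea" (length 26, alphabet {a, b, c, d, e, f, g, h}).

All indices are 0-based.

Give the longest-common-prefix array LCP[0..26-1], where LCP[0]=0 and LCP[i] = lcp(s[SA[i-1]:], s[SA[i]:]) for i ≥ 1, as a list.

[0, 1, 2, 0, 1, 0, 1, 0, 1, 1, 2, 1, 1, 2, 0, 1, 1, 0, 1, 0, 1, 1, 1, 1, 2, 2]

rank | idx | suffix
   0 |  25 | a
   1 |   3 | adchhhcddbadhfddhhehbea
   2 |  13 | adhfddhhehbea
   3 |  12 | badhfddhhehbea
   4 |  23 | bea
   5 |   9 | cddbadhfddhhehbea
   6 |   5 | chhhcddbadhfddhhehbea
   7 |  11 | dbadhfddhhehbea
   8 |   4 | dchhhcddbadhfddhhehbea
   9 |  10 | ddbadhfddhhehbea
  10 |  17 | ddhhehbea
  11 |   0 | defadchhhcddbadhfddhhehbea
  12 |  14 | dhfddhhehbea
  13 |  18 | dhhehbea
  14 |  24 | ea
  15 |   1 | efadchhhcddbadhfddhhehbea
  16 |  21 | ehbea
  17 |   2 | fadchhhcddbadhfddhhehbea
  18 |  16 | fddhhehbea
  19 |  22 | hbea
  20 |   8 | hcddbadhfddhhehbea
  21 |  20 | hehbea
  22 |  15 | hfddhhehbea
  23 |   7 | hhcddbadhfddhhehbea
  24 |  19 | hhehbea
  25 |   6 | hhhcddbadhfddhhehbea

SA = [25, 3, 13, 12, 23, 9, 5, 11, 4, 10, 17, 0, 14, 18, 24, 1, 21, 2, 16, 22, 8, 20, 15, 7, 19, 6]
rank  pair      lcp
   1  s[25:],s[3:]  1  'a'
   2  s[3:],s[13:]  2  'ad'
   3  s[13:],s[12:]  0  ''
   4  s[12:],s[23:]  1  'b'
   5  s[23:],s[9:]  0  ''
   6  s[9:],s[5:]  1  'c'
   7  s[5:],s[11:]  0  ''
   8  s[11:],s[4:]  1  'd'
   9  s[4:],s[10:]  1  'd'
  10  s[10:],s[17:]  2  'dd'
  11  s[17:],s[0:]  1  'd'
  12  s[0:],s[14:]  1  'd'
  13  s[14:],s[18:]  2  'dh'
  14  s[18:],s[24:]  0  ''
  15  s[24:],s[1:]  1  'e'
  16  s[1:],s[21:]  1  'e'
  17  s[21:],s[2:]  0  ''
  18  s[2:],s[16:]  1  'f'
  19  s[16:],s[22:]  0  ''
  20  s[22:],s[8:]  1  'h'
  21  s[8:],s[20:]  1  'h'
  22  s[20:],s[15:]  1  'h'
  23  s[15:],s[7:]  1  'h'
  24  s[7:],s[19:]  2  'hh'
  25  s[19:],s[6:]  2  'hh'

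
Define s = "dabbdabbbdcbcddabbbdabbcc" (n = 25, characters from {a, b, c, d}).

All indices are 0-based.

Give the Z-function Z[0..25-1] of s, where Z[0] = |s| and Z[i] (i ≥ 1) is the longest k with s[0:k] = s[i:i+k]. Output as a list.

Z[0]=25
i=1: fresh scan; Z[1]=0
i=2: fresh scan; Z[2]=0
i=3: fresh scan; Z[3]=0
i=4: fresh scan; Z[4]=4 grow→box=[4,8)
i=5: min(r-i=3, Z[1]=0)=0; Z[5]=0
i=6: min(r-i=2, Z[2]=0)=0; Z[6]=0
i=7: min(r-i=1, Z[3]=0)=0; Z[7]=0
i=8: fresh scan; Z[8]=0
i=9: fresh scan; Z[9]=1 grow→box=[9,10)
i=10: fresh scan; Z[10]=0
i=11: fresh scan; Z[11]=0
i=12: fresh scan; Z[12]=0
i=13: fresh scan; Z[13]=1 grow→box=[13,14)
i=14: fresh scan; Z[14]=4 grow→box=[14,18)
i=15: min(r-i=3, Z[1]=0)=0; Z[15]=0
i=16: min(r-i=2, Z[2]=0)=0; Z[16]=0
i=17: min(r-i=1, Z[3]=0)=0; Z[17]=0
i=18: fresh scan; Z[18]=0
i=19: fresh scan; Z[19]=4 grow→box=[19,23)
i=20: min(r-i=3, Z[1]=0)=0; Z[20]=0
i=21: min(r-i=2, Z[2]=0)=0; Z[21]=0
i=22: min(r-i=1, Z[3]=0)=0; Z[22]=0
i=23: fresh scan; Z[23]=0
i=24: fresh scan; Z[24]=0

[25, 0, 0, 0, 4, 0, 0, 0, 0, 1, 0, 0, 0, 1, 4, 0, 0, 0, 0, 4, 0, 0, 0, 0, 0]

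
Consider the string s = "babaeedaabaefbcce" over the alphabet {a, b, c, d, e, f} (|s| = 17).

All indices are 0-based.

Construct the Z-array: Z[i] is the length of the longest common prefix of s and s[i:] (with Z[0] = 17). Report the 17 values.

[17, 0, 2, 0, 0, 0, 0, 0, 0, 2, 0, 0, 0, 1, 0, 0, 0]

Z[0]=17
i=1: fresh scan; Z[1]=0
i=2: fresh scan; Z[2]=2 extend→box=[2,4)
i=3: min(r-i=1, Z[1]=0)=0; Z[3]=0
i=4: fresh scan; Z[4]=0
i=5: fresh scan; Z[5]=0
i=6: fresh scan; Z[6]=0
i=7: fresh scan; Z[7]=0
i=8: fresh scan; Z[8]=0
i=9: fresh scan; Z[9]=2 extend→box=[9,11)
i=10: min(r-i=1, Z[1]=0)=0; Z[10]=0
i=11: fresh scan; Z[11]=0
i=12: fresh scan; Z[12]=0
i=13: fresh scan; Z[13]=1 extend→box=[13,14)
i=14: fresh scan; Z[14]=0
i=15: fresh scan; Z[15]=0
i=16: fresh scan; Z[16]=0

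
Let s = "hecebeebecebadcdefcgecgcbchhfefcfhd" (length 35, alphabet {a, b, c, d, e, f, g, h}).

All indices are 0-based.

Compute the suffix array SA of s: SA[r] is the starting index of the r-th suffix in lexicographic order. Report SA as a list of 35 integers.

sorted suffixes:
  #0 SA[0]=12  'adcdefcgecgcbchhfefcfhd'
  #1 SA[1]=11  'badcdefcgecgcbchhfefcfhd'
  #2 SA[2]=24  'bchhfefcfhd'
  #3 SA[3]=7  'becebadcdefcgecgcbchhfefcfhd'
  #4 SA[4]=4  'beebecebadcdefcgecgcbchhfefcfhd'
  #5 SA[5]=23  'cbchhfefcfhd'
  #6 SA[6]=14  'cdefcgecgcbchhfefcfhd'
  #7 SA[7]=9  'cebadcdefcgecgcbchhfefcfhd'
  #8 SA[8]=2  'cebeebecebadcdefcgecgcbchhfefcfhd'
  #9 SA[9]=31  'cfhd'
  #10 SA[10]=21  'cgcbchhfefcfhd'
  #11 SA[11]=18  'cgecgcbchhfefcfhd'
  #12 SA[12]=25  'chhfefcfhd'
  #13 SA[13]=34  'd'
  #14 SA[14]=13  'dcdefcgecgcbchhfefcfhd'
  #15 SA[15]=15  'defcgecgcbchhfefcfhd'
  #16 SA[16]=10  'ebadcdefcgecgcbchhfefcfhd'
  #17 SA[17]=6  'ebecebadcdefcgecgcbchhfefcfhd'
  #18 SA[18]=3  'ebeebecebadcdefcgecgcbchhfefcfhd'
  #19 SA[19]=8  'ecebadcdefcgecgcbchhfefcfhd'
  #20 SA[20]=1  'ecebeebecebadcdefcgecgcbchhfefcfhd'
  #21 SA[21]=20  'ecgcbchhfefcfhd'
  #22 SA[22]=5  'eebecebadcdefcgecgcbchhfefcfhd'
  #23 SA[23]=29  'efcfhd'
  #24 SA[24]=16  'efcgecgcbchhfefcfhd'
  #25 SA[25]=30  'fcfhd'
  #26 SA[26]=17  'fcgecgcbchhfefcfhd'
  #27 SA[27]=28  'fefcfhd'
  #28 SA[28]=32  'fhd'
  #29 SA[29]=22  'gcbchhfefcfhd'
  #30 SA[30]=19  'gecgcbchhfefcfhd'
  #31 SA[31]=33  'hd'
  #32 SA[32]=0  'hecebeebecebadcdefcgecgcbchhfefcfhd'
  #33 SA[33]=27  'hfefcfhd'
  #34 SA[34]=26  'hhfefcfhd'

[12, 11, 24, 7, 4, 23, 14, 9, 2, 31, 21, 18, 25, 34, 13, 15, 10, 6, 3, 8, 1, 20, 5, 29, 16, 30, 17, 28, 32, 22, 19, 33, 0, 27, 26]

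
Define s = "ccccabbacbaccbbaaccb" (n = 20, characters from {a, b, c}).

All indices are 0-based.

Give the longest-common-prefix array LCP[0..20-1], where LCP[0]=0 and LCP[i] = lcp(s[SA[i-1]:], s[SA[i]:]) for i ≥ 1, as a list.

[0, 1, 1, 2, 4, 0, 1, 2, 3, 1, 3, 0, 1, 2, 2, 1, 2, 3, 2, 3]

sorted suffixes:
  #0 SA[0]=15  'aaccb'
  #1 SA[1]=4  'abbacbaccbbaaccb'
  #2 SA[2]=7  'acbaccbbaaccb'
  #3 SA[3]=16  'accb'
  #4 SA[4]=10  'accbbaaccb'
  #5 SA[5]=19  'b'
  #6 SA[6]=14  'baaccb'
  #7 SA[7]=6  'bacbaccbbaaccb'
  #8 SA[8]=9  'baccbbaaccb'
  #9 SA[9]=13  'bbaaccb'
  #10 SA[10]=5  'bbacbaccbbaaccb'
  #11 SA[11]=3  'cabbacbaccbbaaccb'
  #12 SA[12]=18  'cb'
  #13 SA[13]=8  'cbaccbbaaccb'
  #14 SA[14]=12  'cbbaaccb'
  #15 SA[15]=2  'ccabbacbaccbbaaccb'
  #16 SA[16]=17  'ccb'
  #17 SA[17]=11  'ccbbaaccb'
  #18 SA[18]=1  'cccabbacbaccbbaaccb'
  #19 SA[19]=0  'ccccabbacbaccbbaaccb'

SA = [15, 4, 7, 16, 10, 19, 14, 6, 9, 13, 5, 3, 18, 8, 12, 2, 17, 11, 1, 0]
i: (SA[i-1],SA[i]) lcp shared
  1: (15,4) 1 'a'
  2: (4,7) 1 'a'
  3: (7,16) 2 'ac'
  4: (16,10) 4 'accb'
  5: (10,19) 0 ''
  6: (19,14) 1 'b'
  7: (14,6) 2 'ba'
  8: (6,9) 3 'bac'
  9: (9,13) 1 'b'
  10: (13,5) 3 'bba'
  11: (5,3) 0 ''
  12: (3,18) 1 'c'
  13: (18,8) 2 'cb'
  14: (8,12) 2 'cb'
  15: (12,2) 1 'c'
  16: (2,17) 2 'cc'
  17: (17,11) 3 'ccb'
  18: (11,1) 2 'cc'
  19: (1,0) 3 'ccc'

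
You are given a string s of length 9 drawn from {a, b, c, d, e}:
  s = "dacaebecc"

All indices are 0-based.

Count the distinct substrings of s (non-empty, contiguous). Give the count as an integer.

sorted suffixes:
  #0 SA[0]=1  'acaebecc'
  #1 SA[1]=3  'aebecc'
  #2 SA[2]=5  'becc'
  #3 SA[3]=8  'c'
  #4 SA[4]=2  'caebecc'
  #5 SA[5]=7  'cc'
  #6 SA[6]=0  'dacaebecc'
  #7 SA[7]=4  'ebecc'
  #8 SA[8]=6  'ecc'

SA = [1, 3, 5, 8, 2, 7, 0, 4, 6]
i: (SA[i-1],SA[i]) lcp shared
  1: (1,3) 1 'a'
  2: (3,5) 0 ''
  3: (5,8) 0 ''
  4: (8,2) 1 'c'
  5: (2,7) 1 'c'
  6: (7,0) 0 ''
  7: (0,4) 0 ''
  8: (4,6) 1 'e'

n(n+1)/2 = 9·10/2 = 45
Σ LCP = 0 + 1 + 0 + 0 + 1 + 1 + 0 + 0 + 1 = 4
distinct = 45 − 4 = 41

41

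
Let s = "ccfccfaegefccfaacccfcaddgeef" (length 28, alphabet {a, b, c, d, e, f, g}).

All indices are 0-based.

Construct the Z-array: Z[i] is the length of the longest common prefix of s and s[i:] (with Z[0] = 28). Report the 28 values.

[28, 1, 0, 3, 1, 0, 0, 0, 0, 0, 0, 3, 1, 0, 0, 0, 2, 4, 1, 0, 1, 0, 0, 0, 0, 0, 0, 0]

Z[0]=28
i=1: fresh scan; Z[1]=1 scan→box=[1,2)
i=2: fresh scan; Z[2]=0
i=3: fresh scan; Z[3]=3 scan→box=[3,6)
i=4: min(r-i=2, Z[1]=1)=1; Z[4]=1
i=5: min(r-i=1, Z[2]=0)=0; Z[5]=0
i=6: fresh scan; Z[6]=0
i=7: fresh scan; Z[7]=0
i=8: fresh scan; Z[8]=0
i=9: fresh scan; Z[9]=0
i=10: fresh scan; Z[10]=0
i=11: fresh scan; Z[11]=3 scan→box=[11,14)
i=12: min(r-i=2, Z[1]=1)=1; Z[12]=1
i=13: min(r-i=1, Z[2]=0)=0; Z[13]=0
i=14: fresh scan; Z[14]=0
i=15: fresh scan; Z[15]=0
i=16: fresh scan; Z[16]=2 scan→box=[16,18)
i=17: min(r-i=1, Z[1]=1)=1; Z[17]=4 scan→box=[17,21)
i=18: min(r-i=3, Z[1]=1)=1; Z[18]=1
i=19: min(r-i=2, Z[2]=0)=0; Z[19]=0
i=20: min(r-i=1, Z[3]=3)=1; Z[20]=1
i=21: fresh scan; Z[21]=0
i=22: fresh scan; Z[22]=0
i=23: fresh scan; Z[23]=0
i=24: fresh scan; Z[24]=0
i=25: fresh scan; Z[25]=0
i=26: fresh scan; Z[26]=0
i=27: fresh scan; Z[27]=0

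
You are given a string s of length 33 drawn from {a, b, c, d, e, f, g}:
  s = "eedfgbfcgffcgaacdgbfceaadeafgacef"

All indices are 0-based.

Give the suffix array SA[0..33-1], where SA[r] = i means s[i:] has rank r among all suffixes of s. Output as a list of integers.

[13, 22, 14, 29, 23, 26, 18, 5, 15, 20, 30, 11, 7, 24, 2, 16, 21, 25, 1, 0, 31, 32, 19, 10, 6, 9, 27, 3, 12, 28, 17, 4, 8]

rank→(start, suffix):
  0 → (13, 'aacdgbfceaadeafgacef')
  1 → (22, 'aadeafgacef')
  2 → (14, 'acdgbfceaadeafgacef')
  3 → (29, 'acef')
  4 → (23, 'adeafgacef')
  5 → (26, 'afgacef')
  6 → (18, 'bfceaadeafgacef')
  7 → (5, 'bfcgffcgaacdgbfceaadeafgacef')
  8 → (15, 'cdgbfceaadeafgacef')
  9 → (20, 'ceaadeafgacef')
  10 → (30, 'cef')
  11 → (11, 'cgaacdgbfceaadeafgacef')
  12 → (7, 'cgffcgaacdgbfceaadeafgacef')
  13 → (24, 'deafgacef')
  14 → (2, 'dfgbfcgffcgaacdgbfceaadeafgacef')
  15 → (16, 'dgbfceaadeafgacef')
  16 → (21, 'eaadeafgacef')
  17 → (25, 'eafgacef')
  18 → (1, 'edfgbfcgffcgaacdgbfceaadeafgacef')
  19 → (0, 'eedfgbfcgffcgaacdgbfceaadeafgacef')
  20 → (31, 'ef')
  21 → (32, 'f')
  22 → (19, 'fceaadeafgacef')
  23 → (10, 'fcgaacdgbfceaadeafgacef')
  24 → (6, 'fcgffcgaacdgbfceaadeafgacef')
  25 → (9, 'ffcgaacdgbfceaadeafgacef')
  26 → (27, 'fgacef')
  27 → (3, 'fgbfcgffcgaacdgbfceaadeafgacef')
  28 → (12, 'gaacdgbfceaadeafgacef')
  29 → (28, 'gacef')
  30 → (17, 'gbfceaadeafgacef')
  31 → (4, 'gbfcgffcgaacdgbfceaadeafgacef')
  32 → (8, 'gffcgaacdgbfceaadeafgacef')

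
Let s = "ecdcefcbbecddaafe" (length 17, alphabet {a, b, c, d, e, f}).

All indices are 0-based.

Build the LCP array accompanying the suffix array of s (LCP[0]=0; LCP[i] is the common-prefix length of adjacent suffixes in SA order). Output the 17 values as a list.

sorted suffixes:
  #0 SA[0]=13  'aafe'
  #1 SA[1]=14  'afe'
  #2 SA[2]=7  'bbecddaafe'
  #3 SA[3]=8  'becddaafe'
  #4 SA[4]=6  'cbbecddaafe'
  #5 SA[5]=1  'cdcefcbbecddaafe'
  #6 SA[6]=10  'cddaafe'
  #7 SA[7]=3  'cefcbbecddaafe'
  #8 SA[8]=12  'daafe'
  #9 SA[9]=2  'dcefcbbecddaafe'
  #10 SA[10]=11  'ddaafe'
  #11 SA[11]=16  'e'
  #12 SA[12]=0  'ecdcefcbbecddaafe'
  #13 SA[13]=9  'ecddaafe'
  #14 SA[14]=4  'efcbbecddaafe'
  #15 SA[15]=5  'fcbbecddaafe'
  #16 SA[16]=15  'fe'

SA = [13, 14, 7, 8, 6, 1, 10, 3, 12, 2, 11, 16, 0, 9, 4, 5, 15]
i: (SA[i-1],SA[i]) lcp shared
  1: (13,14) 1 'a'
  2: (14,7) 0 ''
  3: (7,8) 1 'b'
  4: (8,6) 0 ''
  5: (6,1) 1 'c'
  6: (1,10) 2 'cd'
  7: (10,3) 1 'c'
  8: (3,12) 0 ''
  9: (12,2) 1 'd'
  10: (2,11) 1 'd'
  11: (11,16) 0 ''
  12: (16,0) 1 'e'
  13: (0,9) 3 'ecd'
  14: (9,4) 1 'e'
  15: (4,5) 0 ''
  16: (5,15) 1 'f'

[0, 1, 0, 1, 0, 1, 2, 1, 0, 1, 1, 0, 1, 3, 1, 0, 1]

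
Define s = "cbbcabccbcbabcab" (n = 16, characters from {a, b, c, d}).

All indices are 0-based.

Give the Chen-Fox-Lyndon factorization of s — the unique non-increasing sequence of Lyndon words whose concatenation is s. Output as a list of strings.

emit factor 1: 'c' (i=0, period=1)
emit factor 2: 'bbc' (i=1, period=3)
emit factor 3: 'abccbcb' (i=4, period=7)
emit factor 4: 'abc' (i=11, period=3)
emit factor 5: 'ab' (i=14, period=2)

["c", "bbc", "abccbcb", "abc", "ab"]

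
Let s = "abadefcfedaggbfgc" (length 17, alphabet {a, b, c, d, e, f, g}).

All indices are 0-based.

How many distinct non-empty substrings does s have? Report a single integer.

143

rank | idx | suffix
   0 |   0 | abadefcfedaggbfgc
   1 |   2 | adefcfedaggbfgc
   2 |  10 | aggbfgc
   3 |   1 | badefcfedaggbfgc
   4 |  13 | bfgc
   5 |  16 | c
   6 |   6 | cfedaggbfgc
   7 |   9 | daggbfgc
   8 |   3 | defcfedaggbfgc
   9 |   8 | edaggbfgc
  10 |   4 | efcfedaggbfgc
  11 |   5 | fcfedaggbfgc
  12 |   7 | fedaggbfgc
  13 |  14 | fgc
  14 |  12 | gbfgc
  15 |  15 | gc
  16 |  11 | ggbfgc

SA = [0, 2, 10, 1, 13, 16, 6, 9, 3, 8, 4, 5, 7, 14, 12, 15, 11]
rank  pair      lcp
   1  s[0:],s[2:]  1  'a'
   2  s[2:],s[10:]  1  'a'
   3  s[10:],s[1:]  0  ''
   4  s[1:],s[13:]  1  'b'
   5  s[13:],s[16:]  0  ''
   6  s[16:],s[6:]  1  'c'
   7  s[6:],s[9:]  0  ''
   8  s[9:],s[3:]  1  'd'
   9  s[3:],s[8:]  0  ''
  10  s[8:],s[4:]  1  'e'
  11  s[4:],s[5:]  0  ''
  12  s[5:],s[7:]  1  'f'
  13  s[7:],s[14:]  1  'f'
  14  s[14:],s[12:]  0  ''
  15  s[12:],s[15:]  1  'g'
  16  s[15:],s[11:]  1  'g'

n(n+1)/2 = 17·18/2 = 153
Σ LCP = 0 + 1 + 1 + 0 + 1 + 0 + 1 + 0 + 1 + 0 + 1 + 0 + 1 + 1 + 0 + 1 + 1 = 10
distinct = 153 − 10 = 143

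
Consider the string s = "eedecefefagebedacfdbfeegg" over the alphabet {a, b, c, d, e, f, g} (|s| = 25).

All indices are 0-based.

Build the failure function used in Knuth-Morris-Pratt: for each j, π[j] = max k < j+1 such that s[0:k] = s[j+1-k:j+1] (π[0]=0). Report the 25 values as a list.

[0, 1, 0, 1, 0, 1, 0, 1, 0, 0, 0, 1, 0, 1, 0, 0, 0, 0, 0, 0, 0, 1, 2, 0, 0]

π[0] = 0
j=1 s[j]='e': π[1]=1 (border 'e')
j=2 s[j]='d': k: 1→0; π[2]=0 (border '')
j=3 s[j]='e': π[3]=1 (border 'e')
j=4 s[j]='c': k: 1→0; π[4]=0 (border '')
j=5 s[j]='e': π[5]=1 (border 'e')
j=6 s[j]='f': k: 1→0; π[6]=0 (border '')
j=7 s[j]='e': π[7]=1 (border 'e')
j=8 s[j]='f': k: 1→0; π[8]=0 (border '')
j=9 s[j]='a': π[9]=0 (border '')
j=10 s[j]='g': π[10]=0 (border '')
j=11 s[j]='e': π[11]=1 (border 'e')
j=12 s[j]='b': k: 1→0; π[12]=0 (border '')
j=13 s[j]='e': π[13]=1 (border 'e')
j=14 s[j]='d': k: 1→0; π[14]=0 (border '')
j=15 s[j]='a': π[15]=0 (border '')
j=16 s[j]='c': π[16]=0 (border '')
j=17 s[j]='f': π[17]=0 (border '')
j=18 s[j]='d': π[18]=0 (border '')
j=19 s[j]='b': π[19]=0 (border '')
j=20 s[j]='f': π[20]=0 (border '')
j=21 s[j]='e': π[21]=1 (border 'e')
j=22 s[j]='e': π[22]=2 (border 'ee')
j=23 s[j]='g': k: 2→1→0; π[23]=0 (border '')
j=24 s[j]='g': π[24]=0 (border '')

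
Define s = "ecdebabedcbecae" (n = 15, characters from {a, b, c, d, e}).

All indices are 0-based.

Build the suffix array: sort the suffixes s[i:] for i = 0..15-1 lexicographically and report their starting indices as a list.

[5, 13, 4, 10, 6, 12, 9, 1, 8, 2, 14, 3, 11, 0, 7]

rank→(start, suffix):
  0 → (5, 'abedcbecae')
  1 → (13, 'ae')
  2 → (4, 'babedcbecae')
  3 → (10, 'becae')
  4 → (6, 'bedcbecae')
  5 → (12, 'cae')
  6 → (9, 'cbecae')
  7 → (1, 'cdebabedcbecae')
  8 → (8, 'dcbecae')
  9 → (2, 'debabedcbecae')
  10 → (14, 'e')
  11 → (3, 'ebabedcbecae')
  12 → (11, 'ecae')
  13 → (0, 'ecdebabedcbecae')
  14 → (7, 'edcbecae')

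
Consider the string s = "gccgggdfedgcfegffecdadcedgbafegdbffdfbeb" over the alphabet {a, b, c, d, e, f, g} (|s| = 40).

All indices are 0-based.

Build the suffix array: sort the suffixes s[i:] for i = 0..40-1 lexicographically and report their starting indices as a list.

rank→(start, suffix):
  0 → (20, 'adcedgbafegdbffdfbeb')
  1 → (27, 'afegdbffdfbeb')
  2 → (39, 'b')
  3 → (26, 'bafegdbffdfbeb')
  4 → (37, 'beb')
  5 → (32, 'bffdfbeb')
  6 → (1, 'ccgggdfedgcfegffecdadcedgbafegdbffdfbeb')
  7 → (18, 'cdadcedgbafegdbffdfbeb')
  8 → (22, 'cedgbafegdbffdfbeb')
  9 → (11, 'cfegffecdadcedgbafegdbffdfbeb')
  10 → (2, 'cgggdfedgcfegffecdadcedgbafegdbffdfbeb')
  11 → (19, 'dadcedgbafegdbffdfbeb')
  12 → (31, 'dbffdfbeb')
  13 → (21, 'dcedgbafegdbffdfbeb')
  14 → (35, 'dfbeb')
  15 → (6, 'dfedgcfegffecdadcedgbafegdbffdfbeb')
  16 → (24, 'dgbafegdbffdfbeb')
  17 → (9, 'dgcfegffecdadcedgbafegdbffdfbeb')
  18 → (38, 'eb')
  19 → (17, 'ecdadcedgbafegdbffdfbeb')
  20 → (23, 'edgbafegdbffdfbeb')
  21 → (8, 'edgcfegffecdadcedgbafegdbffdfbeb')
  22 → (29, 'egdbffdfbeb')
  23 → (13, 'egffecdadcedgbafegdbffdfbeb')
  24 → (36, 'fbeb')
  25 → (34, 'fdfbeb')
  26 → (16, 'fecdadcedgbafegdbffdfbeb')
  27 → (7, 'fedgcfegffecdadcedgbafegdbffdfbeb')
  28 → (28, 'fegdbffdfbeb')
  29 → (12, 'fegffecdadcedgbafegdbffdfbeb')
  30 → (33, 'ffdfbeb')
  31 → (15, 'ffecdadcedgbafegdbffdfbeb')
  32 → (25, 'gbafegdbffdfbeb')
  33 → (0, 'gccgggdfedgcfegffecdadcedgbafegdbffdfbeb')
  34 → (10, 'gcfegffecdadcedgbafegdbffdfbeb')
  35 → (30, 'gdbffdfbeb')
  36 → (5, 'gdfedgcfegffecdadcedgbafegdbffdfbeb')
  37 → (14, 'gffecdadcedgbafegdbffdfbeb')
  38 → (4, 'ggdfedgcfegffecdadcedgbafegdbffdfbeb')
  39 → (3, 'gggdfedgcfegffecdadcedgbafegdbffdfbeb')

[20, 27, 39, 26, 37, 32, 1, 18, 22, 11, 2, 19, 31, 21, 35, 6, 24, 9, 38, 17, 23, 8, 29, 13, 36, 34, 16, 7, 28, 12, 33, 15, 25, 0, 10, 30, 5, 14, 4, 3]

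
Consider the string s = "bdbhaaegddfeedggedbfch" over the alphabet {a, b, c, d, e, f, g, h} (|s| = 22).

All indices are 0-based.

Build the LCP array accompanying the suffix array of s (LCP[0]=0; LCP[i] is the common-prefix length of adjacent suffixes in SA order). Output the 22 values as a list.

[0, 1, 0, 1, 1, 0, 0, 2, 1, 1, 1, 0, 2, 1, 1, 0, 1, 0, 1, 1, 0, 1]

rank | idx | suffix
   0 |   4 | aaegddfeedggedbfch
   1 |   5 | aegddfeedggedbfch
   2 |   0 | bdbhaaegddfeedggedbfch
   3 |  18 | bfch
   4 |   2 | bhaaegddfeedggedbfch
   5 |  20 | ch
   6 |  17 | dbfch
   7 |   1 | dbhaaegddfeedggedbfch
   8 |   8 | ddfeedggedbfch
   9 |   9 | dfeedggedbfch
  10 |  13 | dggedbfch
  11 |  16 | edbfch
  12 |  12 | edggedbfch
  13 |  11 | eedggedbfch
  14 |   6 | egddfeedggedbfch
  15 |  19 | fch
  16 |  10 | feedggedbfch
  17 |   7 | gddfeedggedbfch
  18 |  15 | gedbfch
  19 |  14 | ggedbfch
  20 |  21 | h
  21 |   3 | haaegddfeedggedbfch

SA = [4, 5, 0, 18, 2, 20, 17, 1, 8, 9, 13, 16, 12, 11, 6, 19, 10, 7, 15, 14, 21, 3]
rank  pair      lcp
   1  s[4:],s[5:]  1  'a'
   2  s[5:],s[0:]  0  ''
   3  s[0:],s[18:]  1  'b'
   4  s[18:],s[2:]  1  'b'
   5  s[2:],s[20:]  0  ''
   6  s[20:],s[17:]  0  ''
   7  s[17:],s[1:]  2  'db'
   8  s[1:],s[8:]  1  'd'
   9  s[8:],s[9:]  1  'd'
  10  s[9:],s[13:]  1  'd'
  11  s[13:],s[16:]  0  ''
  12  s[16:],s[12:]  2  'ed'
  13  s[12:],s[11:]  1  'e'
  14  s[11:],s[6:]  1  'e'
  15  s[6:],s[19:]  0  ''
  16  s[19:],s[10:]  1  'f'
  17  s[10:],s[7:]  0  ''
  18  s[7:],s[15:]  1  'g'
  19  s[15:],s[14:]  1  'g'
  20  s[14:],s[21:]  0  ''
  21  s[21:],s[3:]  1  'h'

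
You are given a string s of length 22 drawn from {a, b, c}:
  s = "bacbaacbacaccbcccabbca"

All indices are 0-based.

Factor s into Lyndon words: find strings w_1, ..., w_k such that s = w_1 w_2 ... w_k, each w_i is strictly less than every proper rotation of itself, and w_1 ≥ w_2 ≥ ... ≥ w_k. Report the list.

emit factor 1: 'b' (i=0, period=1)
emit factor 2: 'acb' (i=1, period=3)
emit factor 3: 'aacbacaccbcccabbc' (i=4, period=17)
emit factor 4: 'a' (i=21, period=1)

["b", "acb", "aacbacaccbcccabbc", "a"]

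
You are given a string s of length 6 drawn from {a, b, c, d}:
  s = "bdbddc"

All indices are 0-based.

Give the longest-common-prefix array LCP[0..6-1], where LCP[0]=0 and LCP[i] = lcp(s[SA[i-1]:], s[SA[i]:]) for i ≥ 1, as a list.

rank | idx | suffix
   0 |   0 | bdbddc
   1 |   2 | bddc
   2 |   5 | c
   3 |   1 | dbddc
   4 |   4 | dc
   5 |   3 | ddc

SA = [0, 2, 5, 1, 4, 3]
rank  pair      lcp
   1  s[0:],s[2:]  2  'bd'
   2  s[2:],s[5:]  0  ''
   3  s[5:],s[1:]  0  ''
   4  s[1:],s[4:]  1  'd'
   5  s[4:],s[3:]  1  'd'

[0, 2, 0, 0, 1, 1]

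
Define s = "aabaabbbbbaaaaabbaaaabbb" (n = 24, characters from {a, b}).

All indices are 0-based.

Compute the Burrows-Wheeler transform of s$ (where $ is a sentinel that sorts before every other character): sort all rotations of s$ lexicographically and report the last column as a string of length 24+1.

rank  rotation                   last
    0  $aabaabbbbbaaaaabbaaaabbb  b
    1  aaaaabbaaaabbb$aabaabbbbb  b
    2  aaaabbaaaabbb$aabaabbbbba  a
    3  aaaabbb$aabaabbbbbaaaaabb  b
    4  aaabbaaaabbb$aabaabbbbbaa  a
    5  aaabbb$aabaabbbbbaaaaabba  a
    6  aabaabbbbbaaaaabbaaaabbb$  $
    7  aabbaaaabbb$aabaabbbbbaaa  a
    8  aabbb$aabaabbbbbaaaaabbaa  a
    9  aabbbbbaaaaabbaaaabbb$aab  b
   10  abaabbbbbaaaaabbaaaabbb$a  a
   11  abbaaaabbb$aabaabbbbbaaaa  a
   12  abbb$aabaabbbbbaaaaabbaaa  a
   13  abbbbbaaaaabbaaaabbb$aaba  a
   14  b$aabaabbbbbaaaaabbaaaabb  b
   15  baaaaabbaaaabbb$aabaabbbb  b
   16  baaaabbb$aabaabbbbbaaaaab  b
   17  baabbbbbaaaaabbaaaabbb$aa  a
   18  bb$aabaabbbbbaaaaabbaaaab  b
   19  bbaaaaabbaaaabbb$aabaabbb  b
   20  bbaaaabbb$aabaabbbbbaaaaa  a
   21  bbb$aabaabbbbbaaaaabbaaaa  a
   22  bbbaaaaabbaaaabbb$aabaabb  b
   23  bbbbaaaaabbaaaabbb$aabaab  b
   24  bbbbbaaaaabbaaaabbb$aabaa  a

bbabaa$aabaaaabbbabbaabba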